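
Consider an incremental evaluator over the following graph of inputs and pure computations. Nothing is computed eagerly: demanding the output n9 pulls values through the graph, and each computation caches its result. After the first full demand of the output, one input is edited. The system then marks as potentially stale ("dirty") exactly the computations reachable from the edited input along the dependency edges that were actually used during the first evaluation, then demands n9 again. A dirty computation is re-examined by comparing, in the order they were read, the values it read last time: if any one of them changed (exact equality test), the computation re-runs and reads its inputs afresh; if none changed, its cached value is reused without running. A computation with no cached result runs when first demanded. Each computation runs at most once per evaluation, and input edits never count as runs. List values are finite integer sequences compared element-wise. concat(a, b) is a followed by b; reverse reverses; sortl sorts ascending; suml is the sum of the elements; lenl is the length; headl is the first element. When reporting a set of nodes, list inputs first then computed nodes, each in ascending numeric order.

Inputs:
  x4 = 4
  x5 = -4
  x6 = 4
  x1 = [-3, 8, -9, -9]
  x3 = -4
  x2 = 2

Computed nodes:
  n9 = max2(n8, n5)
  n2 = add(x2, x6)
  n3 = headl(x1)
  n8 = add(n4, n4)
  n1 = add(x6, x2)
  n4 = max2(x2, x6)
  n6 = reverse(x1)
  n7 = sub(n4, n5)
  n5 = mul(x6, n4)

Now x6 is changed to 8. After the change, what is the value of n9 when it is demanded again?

n9 now evaluates to 64.

Initial pass — values computed on the first demand:
  n4 = max2(2, 4) = 4
  n5 = mul(4, 4) = 16
  n8 = add(4, 4) = 8
  n9 = max2(8, 16) = 16

Second demand — change propagation:
  n4: re-runs because x6 4->8; new result 8.
  n5: re-runs because x6 4->8; n4 4->8; new result 64.
  n8: re-runs because n4 4->8; n4 4->8; new result 16.
  n9: re-runs because n8 8->16; n5 16->64; new result 64.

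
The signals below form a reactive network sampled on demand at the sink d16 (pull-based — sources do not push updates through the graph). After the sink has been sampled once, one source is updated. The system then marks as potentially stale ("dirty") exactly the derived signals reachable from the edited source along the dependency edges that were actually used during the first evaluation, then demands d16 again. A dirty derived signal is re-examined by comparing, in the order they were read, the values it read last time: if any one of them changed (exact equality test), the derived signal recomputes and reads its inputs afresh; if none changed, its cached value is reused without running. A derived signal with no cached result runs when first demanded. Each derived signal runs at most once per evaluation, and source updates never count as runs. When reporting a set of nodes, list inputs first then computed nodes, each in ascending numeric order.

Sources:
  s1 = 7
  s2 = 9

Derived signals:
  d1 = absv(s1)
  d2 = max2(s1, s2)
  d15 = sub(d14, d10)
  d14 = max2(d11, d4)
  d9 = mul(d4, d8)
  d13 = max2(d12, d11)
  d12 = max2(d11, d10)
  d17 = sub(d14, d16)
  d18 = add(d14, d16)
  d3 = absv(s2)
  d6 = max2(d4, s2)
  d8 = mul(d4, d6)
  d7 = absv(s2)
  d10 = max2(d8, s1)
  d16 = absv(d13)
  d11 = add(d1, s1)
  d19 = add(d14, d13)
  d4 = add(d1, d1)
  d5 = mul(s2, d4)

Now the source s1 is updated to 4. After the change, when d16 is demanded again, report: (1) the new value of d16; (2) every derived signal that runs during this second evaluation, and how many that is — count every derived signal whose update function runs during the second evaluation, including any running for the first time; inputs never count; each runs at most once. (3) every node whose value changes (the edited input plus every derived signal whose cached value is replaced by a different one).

d16 now evaluates to 72.
Run set: d1, d4, d6, d8, d10, d11, d12, d13, d16 (9 run).
Changed values: s1, d1, d4, d6, d8, d10, d11, d12, d13, d16.

Initial pass — values computed on the first demand:
  d1 = absv(7) = 7
  d4 = add(7, 7) = 14
  d6 = max2(14, 9) = 14
  d8 = mul(14, 14) = 196
  d10 = max2(196, 7) = 196
  d11 = add(7, 7) = 14
  d12 = max2(14, 196) = 196
  d13 = max2(196, 14) = 196
  d16 = absv(196) = 196

Second demand — change propagation:
  d1: re-runs because s1 7->4; new result 4.
  d4: re-runs because d1 7->4; d1 7->4; new result 8.
  d6: re-runs because d4 14->8; new result 9.
  d8: re-runs because d4 14->8; d6 14->9; new result 72.
  d10: re-runs because d8 196->72; s1 7->4; new result 72.
  d11: re-runs because d1 7->4; s1 7->4; new result 8.
  d12: re-runs because d11 14->8; d10 196->72; new result 72.
  d13: re-runs because d12 196->72; d11 14->8; new result 72.
  d16: re-runs because d13 196->72; new result 72.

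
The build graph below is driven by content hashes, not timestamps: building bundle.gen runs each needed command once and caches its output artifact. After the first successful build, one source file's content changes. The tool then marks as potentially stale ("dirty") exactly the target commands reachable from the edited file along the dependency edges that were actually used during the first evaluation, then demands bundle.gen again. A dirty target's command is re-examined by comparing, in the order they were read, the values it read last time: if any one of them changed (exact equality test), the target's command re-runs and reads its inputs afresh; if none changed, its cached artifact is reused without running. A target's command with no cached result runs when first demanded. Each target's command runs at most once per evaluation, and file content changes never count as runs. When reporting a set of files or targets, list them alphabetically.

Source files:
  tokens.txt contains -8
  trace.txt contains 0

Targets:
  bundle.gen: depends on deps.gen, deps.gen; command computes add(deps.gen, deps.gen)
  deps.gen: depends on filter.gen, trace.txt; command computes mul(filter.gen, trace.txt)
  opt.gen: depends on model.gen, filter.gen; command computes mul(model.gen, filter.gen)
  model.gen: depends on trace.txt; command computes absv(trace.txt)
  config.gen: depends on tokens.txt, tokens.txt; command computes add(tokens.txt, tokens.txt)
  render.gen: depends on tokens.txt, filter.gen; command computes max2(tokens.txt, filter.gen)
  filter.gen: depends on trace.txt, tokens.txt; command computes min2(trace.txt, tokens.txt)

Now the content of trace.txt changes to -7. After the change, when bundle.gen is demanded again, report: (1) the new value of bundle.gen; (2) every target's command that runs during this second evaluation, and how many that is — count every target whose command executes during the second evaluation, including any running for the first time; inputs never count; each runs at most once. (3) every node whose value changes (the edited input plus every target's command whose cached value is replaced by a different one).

Initial pass — values computed on the first demand:
  filter.gen = min2(0, -8) = -8
  deps.gen = mul(-8, 0) = 0
  bundle.gen = add(0, 0) = 0

Second demand — change propagation:
  filter.gen: re-runs because trace.txt 0->-7; new result -8 (unchanged).
  deps.gen: re-runs because trace.txt 0->-7; new result 56.
  bundle.gen: re-runs because deps.gen 0->56; deps.gen 0->56; new result 112.

bundle.gen now evaluates to 112.
Run set: bundle.gen, deps.gen, filter.gen (3 run).
Changed values: bundle.gen, deps.gen, trace.txt.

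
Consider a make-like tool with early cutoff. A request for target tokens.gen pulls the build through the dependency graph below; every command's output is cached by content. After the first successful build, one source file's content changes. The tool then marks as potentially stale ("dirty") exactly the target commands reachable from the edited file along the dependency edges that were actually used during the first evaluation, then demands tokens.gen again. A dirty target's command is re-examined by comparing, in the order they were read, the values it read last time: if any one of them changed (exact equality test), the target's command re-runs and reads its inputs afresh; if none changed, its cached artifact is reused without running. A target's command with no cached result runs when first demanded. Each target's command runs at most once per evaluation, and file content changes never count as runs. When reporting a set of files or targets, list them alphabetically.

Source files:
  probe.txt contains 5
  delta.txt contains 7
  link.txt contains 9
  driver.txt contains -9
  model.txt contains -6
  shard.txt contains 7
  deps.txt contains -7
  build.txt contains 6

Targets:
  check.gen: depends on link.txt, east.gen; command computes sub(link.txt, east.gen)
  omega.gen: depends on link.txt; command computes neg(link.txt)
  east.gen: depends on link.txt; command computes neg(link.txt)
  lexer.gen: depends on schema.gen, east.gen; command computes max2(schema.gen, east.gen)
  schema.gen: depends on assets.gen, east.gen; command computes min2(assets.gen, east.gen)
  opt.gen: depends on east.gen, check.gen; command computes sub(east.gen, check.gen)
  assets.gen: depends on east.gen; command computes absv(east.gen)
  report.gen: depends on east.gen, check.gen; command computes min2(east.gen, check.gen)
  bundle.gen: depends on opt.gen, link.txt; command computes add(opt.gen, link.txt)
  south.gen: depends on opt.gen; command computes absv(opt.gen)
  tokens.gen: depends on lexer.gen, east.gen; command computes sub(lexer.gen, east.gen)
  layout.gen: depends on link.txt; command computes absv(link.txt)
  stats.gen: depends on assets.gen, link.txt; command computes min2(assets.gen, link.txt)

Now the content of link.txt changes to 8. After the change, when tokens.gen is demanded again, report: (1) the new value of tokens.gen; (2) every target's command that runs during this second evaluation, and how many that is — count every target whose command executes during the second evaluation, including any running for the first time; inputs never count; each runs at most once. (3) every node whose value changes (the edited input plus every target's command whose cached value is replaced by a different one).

Demanding tokens.gen again yields 0.
5 target commands run: assets.gen, east.gen, lexer.gen, schema.gen, tokens.gen.
The nodes whose values change: assets.gen, east.gen, lexer.gen, link.txt, schema.gen.

First demand of the output computes:
  east.gen = neg(9) = -9
  assets.gen = absv(-9) = 9
  schema.gen = min2(9, -9) = -9
  lexer.gen = max2(-9, -9) = -9
  tokens.gen = sub(-9, -9) = 0

After the edit, cleaning proceeds:
  east.gen: a read changed (link.txt 9->8) — executes, giving -8.
  assets.gen: a read changed (east.gen -9->-8) — executes, giving 8.
  schema.gen: a read changed (assets.gen 9->8; east.gen -9->-8) — executes, giving -8.
  lexer.gen: a read changed (schema.gen -9->-8; east.gen -9->-8) — executes, giving -8.
  tokens.gen: a read changed (lexer.gen -9->-8; east.gen -9->-8) — executes, giving 0 — identical to its old value.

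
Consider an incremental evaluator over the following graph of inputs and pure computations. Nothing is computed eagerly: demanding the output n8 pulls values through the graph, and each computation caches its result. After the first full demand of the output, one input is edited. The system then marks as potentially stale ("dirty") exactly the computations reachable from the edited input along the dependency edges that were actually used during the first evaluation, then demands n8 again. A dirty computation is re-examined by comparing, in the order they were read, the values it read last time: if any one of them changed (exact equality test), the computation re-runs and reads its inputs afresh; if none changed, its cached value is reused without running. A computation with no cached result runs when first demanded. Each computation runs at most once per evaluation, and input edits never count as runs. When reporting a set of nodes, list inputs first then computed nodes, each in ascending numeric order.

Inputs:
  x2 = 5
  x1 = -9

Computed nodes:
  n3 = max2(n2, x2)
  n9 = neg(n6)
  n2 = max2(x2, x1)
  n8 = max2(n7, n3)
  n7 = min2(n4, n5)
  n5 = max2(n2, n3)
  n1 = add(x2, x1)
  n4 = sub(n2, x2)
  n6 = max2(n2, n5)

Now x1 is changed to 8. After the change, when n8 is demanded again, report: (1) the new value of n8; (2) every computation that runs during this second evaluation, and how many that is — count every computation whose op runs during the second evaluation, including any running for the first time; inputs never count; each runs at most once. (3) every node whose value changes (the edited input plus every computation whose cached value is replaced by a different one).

n8 now evaluates to 8.
Run set: n2, n3, n4, n5, n7, n8 (6 run).
Changed values: x1, n2, n3, n4, n5, n7, n8.

Initial pass — values computed on the first demand:
  n2 = max2(5, -9) = 5
  n3 = max2(5, 5) = 5
  n4 = sub(5, 5) = 0
  n5 = max2(5, 5) = 5
  n7 = min2(0, 5) = 0
  n8 = max2(0, 5) = 5

Second demand — change propagation:
  n2: re-runs because x1 -9->8; new result 8.
  n3: re-runs because n2 5->8; new result 8.
  n4: re-runs because n2 5->8; new result 3.
  n5: re-runs because n2 5->8; n3 5->8; new result 8.
  n7: re-runs because n4 0->3; n5 5->8; new result 3.
  n8: re-runs because n7 0->3; n3 5->8; new result 8.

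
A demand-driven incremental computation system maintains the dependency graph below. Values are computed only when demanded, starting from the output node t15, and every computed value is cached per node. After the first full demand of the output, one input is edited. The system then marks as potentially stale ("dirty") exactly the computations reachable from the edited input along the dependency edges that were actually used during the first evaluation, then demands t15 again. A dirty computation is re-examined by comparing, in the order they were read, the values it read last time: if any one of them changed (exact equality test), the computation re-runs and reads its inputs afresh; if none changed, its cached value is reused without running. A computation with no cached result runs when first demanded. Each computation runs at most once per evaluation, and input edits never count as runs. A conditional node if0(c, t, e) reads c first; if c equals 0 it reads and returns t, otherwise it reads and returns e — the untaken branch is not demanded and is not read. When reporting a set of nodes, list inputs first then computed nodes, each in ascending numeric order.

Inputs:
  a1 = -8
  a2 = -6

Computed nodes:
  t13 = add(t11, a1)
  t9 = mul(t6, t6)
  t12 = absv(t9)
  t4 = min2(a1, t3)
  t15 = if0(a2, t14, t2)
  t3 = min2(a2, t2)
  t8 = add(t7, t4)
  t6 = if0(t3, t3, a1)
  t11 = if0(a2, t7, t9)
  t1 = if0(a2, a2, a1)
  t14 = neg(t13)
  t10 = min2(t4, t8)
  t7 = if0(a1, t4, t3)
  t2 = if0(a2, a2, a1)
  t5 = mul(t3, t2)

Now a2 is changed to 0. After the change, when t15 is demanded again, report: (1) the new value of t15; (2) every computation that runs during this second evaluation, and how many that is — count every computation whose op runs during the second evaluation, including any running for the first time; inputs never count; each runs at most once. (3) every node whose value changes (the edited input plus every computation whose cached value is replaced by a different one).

New value of t15: 8.
Computations that run: t2, t3, t7, t11, t13, t14, t15 — 7 in total.
Values that change: a2, t2, t15.
Key observation: a condition flipped, so demand reaches new nodes — t3, t7, t11, t13, t14 run for the first time.

First evaluation (everything demanded from the output):
  t2 = if0(a2=-6 -> else branch a1) = -8
  t15 = if0(a2=-6 -> else branch t2) = -8

Propagation after the edit:
  t2: runs — a2 -6->0; result 0.
  t3: demanded for the first time — runs, produces 0.
  t7: demanded for the first time — runs, produces 0.
  t11: demanded for the first time — runs, produces 0.
  t13: demanded for the first time — runs, produces -8.
  t14: demanded for the first time — runs, produces 8.
  t15: runs — a2 -6->0; t2 -8->0; result 8.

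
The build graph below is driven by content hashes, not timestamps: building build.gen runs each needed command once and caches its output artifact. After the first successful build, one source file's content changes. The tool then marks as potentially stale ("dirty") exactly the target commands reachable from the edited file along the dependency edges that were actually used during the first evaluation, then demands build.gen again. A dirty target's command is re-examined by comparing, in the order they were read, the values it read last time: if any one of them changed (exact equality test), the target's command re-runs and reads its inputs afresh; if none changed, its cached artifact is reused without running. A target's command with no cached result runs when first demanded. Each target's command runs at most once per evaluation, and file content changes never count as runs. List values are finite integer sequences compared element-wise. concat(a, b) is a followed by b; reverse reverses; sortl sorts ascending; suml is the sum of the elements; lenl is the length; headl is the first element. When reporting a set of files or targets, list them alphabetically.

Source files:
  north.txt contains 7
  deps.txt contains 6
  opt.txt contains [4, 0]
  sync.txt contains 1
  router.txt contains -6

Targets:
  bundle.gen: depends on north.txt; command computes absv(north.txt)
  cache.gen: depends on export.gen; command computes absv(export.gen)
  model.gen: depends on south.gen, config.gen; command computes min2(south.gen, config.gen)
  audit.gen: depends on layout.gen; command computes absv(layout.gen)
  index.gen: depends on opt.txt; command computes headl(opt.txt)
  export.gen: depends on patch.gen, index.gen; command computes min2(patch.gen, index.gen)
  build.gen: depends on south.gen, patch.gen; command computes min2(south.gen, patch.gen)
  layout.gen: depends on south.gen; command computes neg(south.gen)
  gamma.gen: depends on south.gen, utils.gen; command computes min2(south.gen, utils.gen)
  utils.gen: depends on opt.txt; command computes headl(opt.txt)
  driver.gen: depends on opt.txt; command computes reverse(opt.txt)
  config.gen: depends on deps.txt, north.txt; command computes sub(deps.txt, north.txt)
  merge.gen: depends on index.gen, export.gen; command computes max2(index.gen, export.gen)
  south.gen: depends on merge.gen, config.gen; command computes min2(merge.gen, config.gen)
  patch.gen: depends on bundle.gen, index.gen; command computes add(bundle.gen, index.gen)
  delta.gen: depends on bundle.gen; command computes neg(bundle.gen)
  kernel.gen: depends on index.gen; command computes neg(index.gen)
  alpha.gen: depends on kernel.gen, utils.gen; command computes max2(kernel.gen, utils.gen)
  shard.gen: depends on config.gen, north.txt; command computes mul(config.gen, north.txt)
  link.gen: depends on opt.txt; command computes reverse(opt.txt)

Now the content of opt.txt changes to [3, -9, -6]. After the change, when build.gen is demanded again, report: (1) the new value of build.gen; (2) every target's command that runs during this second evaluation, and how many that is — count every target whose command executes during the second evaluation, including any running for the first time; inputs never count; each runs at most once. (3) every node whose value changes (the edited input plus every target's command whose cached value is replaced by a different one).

build.gen now evaluates to -1.
Run set: build.gen, export.gen, index.gen, merge.gen, patch.gen, south.gen (6 run).
Changed values: export.gen, index.gen, merge.gen, opt.txt, patch.gen.

Initial pass — values computed on the first demand:
  bundle.gen = absv(7) = 7
  config.gen = sub(6, 7) = -1
  index.gen = headl([4, 0]) = 4
  patch.gen = add(7, 4) = 11
  export.gen = min2(11, 4) = 4
  merge.gen = max2(4, 4) = 4
  south.gen = min2(4, -1) = -1
  build.gen = min2(-1, 11) = -1

Second demand — change propagation:
  index.gen: re-runs because opt.txt [4, 0]->[3, -9, -6]; new result 3.
  patch.gen: re-runs because index.gen 4->3; new result 10.
  export.gen: re-runs because patch.gen 11->10; index.gen 4->3; new result 3.
  merge.gen: re-runs because index.gen 4->3; export.gen 4->3; new result 3.
  south.gen: re-runs because merge.gen 4->3; new result -1 (unchanged).
  build.gen: re-runs because patch.gen 11->10; new result -1 (unchanged).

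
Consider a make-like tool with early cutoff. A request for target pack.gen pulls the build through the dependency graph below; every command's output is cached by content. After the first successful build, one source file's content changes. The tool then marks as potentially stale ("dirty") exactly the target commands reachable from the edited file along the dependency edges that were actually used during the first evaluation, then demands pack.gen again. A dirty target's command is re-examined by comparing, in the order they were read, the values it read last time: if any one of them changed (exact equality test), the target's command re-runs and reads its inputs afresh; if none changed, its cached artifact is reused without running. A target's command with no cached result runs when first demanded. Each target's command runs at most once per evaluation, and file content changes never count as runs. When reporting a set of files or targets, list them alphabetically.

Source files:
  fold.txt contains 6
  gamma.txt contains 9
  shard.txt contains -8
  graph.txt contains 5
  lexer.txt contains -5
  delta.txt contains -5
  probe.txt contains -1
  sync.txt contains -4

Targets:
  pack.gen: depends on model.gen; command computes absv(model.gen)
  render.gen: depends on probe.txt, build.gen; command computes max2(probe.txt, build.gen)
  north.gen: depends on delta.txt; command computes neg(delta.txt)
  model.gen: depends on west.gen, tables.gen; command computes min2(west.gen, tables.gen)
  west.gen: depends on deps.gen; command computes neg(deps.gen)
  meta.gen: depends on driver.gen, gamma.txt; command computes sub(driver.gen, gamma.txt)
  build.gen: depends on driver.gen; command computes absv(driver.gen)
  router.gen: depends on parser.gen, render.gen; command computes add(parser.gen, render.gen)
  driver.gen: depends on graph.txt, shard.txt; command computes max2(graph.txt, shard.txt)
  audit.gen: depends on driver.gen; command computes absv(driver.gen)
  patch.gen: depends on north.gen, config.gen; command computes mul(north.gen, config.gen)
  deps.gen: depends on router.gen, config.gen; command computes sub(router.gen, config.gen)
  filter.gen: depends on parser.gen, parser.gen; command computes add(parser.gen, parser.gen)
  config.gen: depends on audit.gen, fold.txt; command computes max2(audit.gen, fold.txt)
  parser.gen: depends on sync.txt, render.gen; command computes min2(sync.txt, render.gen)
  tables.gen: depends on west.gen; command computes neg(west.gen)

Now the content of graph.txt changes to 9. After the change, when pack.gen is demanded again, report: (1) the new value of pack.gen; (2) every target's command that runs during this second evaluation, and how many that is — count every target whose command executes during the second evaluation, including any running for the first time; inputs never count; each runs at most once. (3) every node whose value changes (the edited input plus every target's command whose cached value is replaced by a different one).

First demand of the output computes:
  driver.gen = max2(5, -8) = 5
  audit.gen = absv(5) = 5
  build.gen = absv(5) = 5
  config.gen = max2(5, 6) = 6
  render.gen = max2(-1, 5) = 5
  parser.gen = min2(-4, 5) = -4
  router.gen = add(-4, 5) = 1
  deps.gen = sub(1, 6) = -5
  west.gen = neg(-5) = 5
  tables.gen = neg(5) = -5
  model.gen = min2(5, -5) = -5
  pack.gen = absv(-5) = 5

After the edit, cleaning proceeds:
  driver.gen: a read changed (graph.txt 5->9) — executes, giving 9.
  audit.gen: a read changed (driver.gen 5->9) — executes, giving 9.
  build.gen: a read changed (driver.gen 5->9) — executes, giving 9.
  config.gen: a read changed (audit.gen 5->9) — executes, giving 9.
  render.gen: a read changed (build.gen 5->9) — executes, giving 9.
  parser.gen: a read changed (render.gen 5->9) — executes, giving -4 — identical to its old value.
  router.gen: a read changed (render.gen 5->9) — executes, giving 5.
  deps.gen: a read changed (router.gen 1->5; config.gen 6->9) — executes, giving -4.
  west.gen: a read changed (deps.gen -5->-4) — executes, giving 4.
  tables.gen: a read changed (west.gen 5->4) — executes, giving -4.
  model.gen: a read changed (west.gen 5->4; tables.gen -5->-4) — executes, giving -4.
  pack.gen: a read changed (model.gen -5->-4) — executes, giving 4.

Demanding pack.gen again yields 4.
12 target commands run: audit.gen, build.gen, config.gen, deps.gen, driver.gen, model.gen, pack.gen, parser.gen, render.gen, router.gen, tables.gen, west.gen.
The nodes whose values change: audit.gen, build.gen, config.gen, deps.gen, driver.gen, graph.txt, model.gen, pack.gen, render.gen, router.gen, tables.gen, west.gen.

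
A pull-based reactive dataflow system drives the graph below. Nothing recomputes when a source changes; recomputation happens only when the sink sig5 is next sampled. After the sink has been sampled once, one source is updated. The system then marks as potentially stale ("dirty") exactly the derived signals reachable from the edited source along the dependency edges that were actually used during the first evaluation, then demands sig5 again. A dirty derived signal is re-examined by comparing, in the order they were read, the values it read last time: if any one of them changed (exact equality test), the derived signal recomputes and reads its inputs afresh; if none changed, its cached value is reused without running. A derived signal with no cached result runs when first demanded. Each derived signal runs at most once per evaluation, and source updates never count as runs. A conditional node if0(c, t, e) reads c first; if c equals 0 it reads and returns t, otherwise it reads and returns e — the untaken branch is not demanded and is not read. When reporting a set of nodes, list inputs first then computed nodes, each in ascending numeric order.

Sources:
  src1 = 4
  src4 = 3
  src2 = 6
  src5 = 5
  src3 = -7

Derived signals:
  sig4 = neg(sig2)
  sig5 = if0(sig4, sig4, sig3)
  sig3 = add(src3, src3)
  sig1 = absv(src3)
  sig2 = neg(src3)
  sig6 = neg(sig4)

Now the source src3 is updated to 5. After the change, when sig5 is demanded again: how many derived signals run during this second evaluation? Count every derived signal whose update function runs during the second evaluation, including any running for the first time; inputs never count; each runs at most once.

First evaluation (everything demanded from the output):
  sig2 = neg(-7) = 7
  sig3 = add(-7, -7) = -14
  sig4 = neg(7) = -7
  sig5 = if0(sig4=-7 -> else branch sig3) = -14

Propagation after the edit:
  sig2: runs — src3 -7->5; result -5.
  sig3: runs — src3 -7->5; src3 -7->5; result 10.
  sig4: runs — sig2 7->-5; result 5.
  sig5: runs — sig4 -7->5; sig3 -14->10; result 10.

Derived signals that run: sig2, sig3, sig4, sig5 — 4 in total.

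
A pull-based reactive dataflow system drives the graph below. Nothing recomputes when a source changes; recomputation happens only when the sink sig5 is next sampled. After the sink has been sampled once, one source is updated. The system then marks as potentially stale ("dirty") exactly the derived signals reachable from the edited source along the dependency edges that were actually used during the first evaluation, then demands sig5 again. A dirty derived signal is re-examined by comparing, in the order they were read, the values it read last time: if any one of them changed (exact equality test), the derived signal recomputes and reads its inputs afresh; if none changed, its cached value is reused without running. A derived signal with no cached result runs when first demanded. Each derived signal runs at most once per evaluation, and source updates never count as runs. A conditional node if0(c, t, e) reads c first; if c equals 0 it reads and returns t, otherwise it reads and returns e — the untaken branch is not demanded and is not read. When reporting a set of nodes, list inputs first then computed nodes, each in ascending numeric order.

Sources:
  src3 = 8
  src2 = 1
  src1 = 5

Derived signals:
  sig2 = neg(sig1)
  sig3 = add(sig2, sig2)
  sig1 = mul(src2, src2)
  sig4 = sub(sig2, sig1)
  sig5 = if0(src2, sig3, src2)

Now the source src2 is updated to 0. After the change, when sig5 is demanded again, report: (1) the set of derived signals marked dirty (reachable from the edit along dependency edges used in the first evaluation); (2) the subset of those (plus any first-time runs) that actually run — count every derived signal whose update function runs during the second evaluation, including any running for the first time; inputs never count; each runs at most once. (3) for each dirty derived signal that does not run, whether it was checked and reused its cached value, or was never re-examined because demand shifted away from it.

Marked dirty: sig5.
Derived signals that run: sig1, sig2, sig3, sig5 — 4 in total.
Every dirty derived signal ran.
Key observation: a condition flipped, so demand reaches new nodes — sig1, sig2, sig3 run for the first time.

First evaluation (everything demanded from the output):
  sig5 = if0(src2=1 -> else branch src2) = 1

Propagation after the edit:
  sig1: demanded for the first time — runs, produces 0.
  sig2: demanded for the first time — runs, produces 0.
  sig3: demanded for the first time — runs, produces 0.
  sig5: runs — src2 1->0; src2 1->0; result 0.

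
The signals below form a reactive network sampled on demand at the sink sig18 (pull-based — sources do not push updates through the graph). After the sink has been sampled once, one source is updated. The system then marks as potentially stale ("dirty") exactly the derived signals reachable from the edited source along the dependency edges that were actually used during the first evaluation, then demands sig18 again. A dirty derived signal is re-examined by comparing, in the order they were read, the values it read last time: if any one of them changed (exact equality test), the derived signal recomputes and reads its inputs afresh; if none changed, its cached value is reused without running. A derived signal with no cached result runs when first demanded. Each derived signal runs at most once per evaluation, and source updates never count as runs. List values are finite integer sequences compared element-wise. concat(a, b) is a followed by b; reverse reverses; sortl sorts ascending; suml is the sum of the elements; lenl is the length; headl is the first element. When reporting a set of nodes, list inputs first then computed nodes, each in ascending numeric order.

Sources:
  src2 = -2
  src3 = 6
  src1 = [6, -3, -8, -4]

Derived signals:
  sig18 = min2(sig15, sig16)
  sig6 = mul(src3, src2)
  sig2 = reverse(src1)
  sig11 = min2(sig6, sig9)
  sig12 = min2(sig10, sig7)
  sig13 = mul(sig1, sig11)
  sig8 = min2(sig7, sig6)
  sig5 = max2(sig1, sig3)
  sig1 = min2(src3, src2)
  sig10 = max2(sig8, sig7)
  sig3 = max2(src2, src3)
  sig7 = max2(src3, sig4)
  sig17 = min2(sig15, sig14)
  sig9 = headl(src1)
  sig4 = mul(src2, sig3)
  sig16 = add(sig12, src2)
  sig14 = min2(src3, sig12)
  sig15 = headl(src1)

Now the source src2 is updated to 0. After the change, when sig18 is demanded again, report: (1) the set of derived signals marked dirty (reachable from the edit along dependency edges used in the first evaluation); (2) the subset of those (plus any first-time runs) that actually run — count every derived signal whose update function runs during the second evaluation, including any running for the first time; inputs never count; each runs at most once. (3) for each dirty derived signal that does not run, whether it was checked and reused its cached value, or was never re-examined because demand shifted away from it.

Initial pass — values computed on the first demand:
  sig3 = max2(-2, 6) = 6
  sig4 = mul(-2, 6) = -12
  sig6 = mul(6, -2) = -12
  sig7 = max2(6, -12) = 6
  sig8 = min2(6, -12) = -12
  sig10 = max2(-12, 6) = 6
  sig12 = min2(6, 6) = 6
  sig15 = headl([6, -3, -8, -4]) = 6
  sig16 = add(6, -2) = 4
  sig18 = min2(6, 4) = 4

Second demand — change propagation:
  sig3: re-runs because src2 -2->0; new result 6 (unchanged).
  sig4: re-runs because src2 -2->0; new result 0.
  sig6: re-runs because src2 -2->0; new result 0.
  sig7: re-runs because sig4 -12->0; new result 6 (unchanged).
  sig8: re-runs because sig6 -12->0; new result 0.
  sig10: re-runs because sig8 -12->0; new result 6 (unchanged).
  sig12: re-examined; everything it read last time is the same (sig10 unchanged, sig7 unchanged) — cache 6 kept, no run.
  sig16: re-runs because src2 -2->0; new result 6.
  sig18: re-runs because sig16 4->6; new result 6.

The important point: at sig12 every value read last time is unchanged, so the dirty flag clears without a run.

Dirty set: sig3, sig4, sig6, sig7, sig8, sig10, sig12, sig16, sig18.
Run set: sig3, sig4, sig6, sig7, sig8, sig10, sig16, sig18 (8 run).
Re-examined without running (cache reused): sig12.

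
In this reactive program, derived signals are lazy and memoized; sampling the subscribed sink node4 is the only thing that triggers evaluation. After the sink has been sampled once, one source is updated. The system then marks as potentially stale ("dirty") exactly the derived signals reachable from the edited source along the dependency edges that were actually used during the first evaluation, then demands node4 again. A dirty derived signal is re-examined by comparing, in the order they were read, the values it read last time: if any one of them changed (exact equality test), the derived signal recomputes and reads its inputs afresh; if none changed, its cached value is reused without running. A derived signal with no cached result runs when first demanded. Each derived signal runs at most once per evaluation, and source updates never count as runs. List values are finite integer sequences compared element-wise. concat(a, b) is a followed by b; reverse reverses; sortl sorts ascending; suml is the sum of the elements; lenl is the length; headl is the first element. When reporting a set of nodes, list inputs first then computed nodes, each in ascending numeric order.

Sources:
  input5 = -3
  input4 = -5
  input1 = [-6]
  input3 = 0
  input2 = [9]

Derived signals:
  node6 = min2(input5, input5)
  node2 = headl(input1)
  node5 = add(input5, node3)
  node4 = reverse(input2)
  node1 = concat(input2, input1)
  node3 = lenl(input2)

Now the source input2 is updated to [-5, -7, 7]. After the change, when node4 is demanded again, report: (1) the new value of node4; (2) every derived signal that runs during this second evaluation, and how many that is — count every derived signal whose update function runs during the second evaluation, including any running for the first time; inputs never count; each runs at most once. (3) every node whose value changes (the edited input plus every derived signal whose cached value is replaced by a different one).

Demanding node4 again yields [7, -7, -5].
1 derived signals run: node4.
The nodes whose values change: input2, node4.

First demand of the output computes:
  node4 = reverse([9]) = [9]

After the edit, cleaning proceeds:
  node4: a read changed (input2 [9]->[-5, -7, 7]) — executes, giving [7, -7, -5].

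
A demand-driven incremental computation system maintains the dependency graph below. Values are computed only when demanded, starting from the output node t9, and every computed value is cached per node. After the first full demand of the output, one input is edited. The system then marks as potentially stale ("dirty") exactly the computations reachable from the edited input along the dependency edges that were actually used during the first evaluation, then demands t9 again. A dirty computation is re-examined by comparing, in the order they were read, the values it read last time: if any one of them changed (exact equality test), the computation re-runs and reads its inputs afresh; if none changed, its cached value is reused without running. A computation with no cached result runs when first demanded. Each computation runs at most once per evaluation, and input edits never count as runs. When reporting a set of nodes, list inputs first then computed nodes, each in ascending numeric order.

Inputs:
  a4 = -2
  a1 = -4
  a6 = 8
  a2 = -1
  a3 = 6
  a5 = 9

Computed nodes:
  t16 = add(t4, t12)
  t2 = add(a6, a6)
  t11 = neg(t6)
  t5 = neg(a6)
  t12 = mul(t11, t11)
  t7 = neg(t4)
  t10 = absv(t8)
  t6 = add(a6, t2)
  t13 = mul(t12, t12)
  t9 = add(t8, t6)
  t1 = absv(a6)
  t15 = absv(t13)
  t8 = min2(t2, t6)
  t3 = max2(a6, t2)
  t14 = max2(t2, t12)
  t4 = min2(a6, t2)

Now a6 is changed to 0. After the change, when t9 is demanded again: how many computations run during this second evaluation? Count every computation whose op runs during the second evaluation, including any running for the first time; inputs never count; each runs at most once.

First evaluation (everything demanded from the output):
  t2 = add(8, 8) = 16
  t6 = add(8, 16) = 24
  t8 = min2(16, 24) = 16
  t9 = add(16, 24) = 40

Propagation after the edit:
  t2: runs — a6 8->0; a6 8->0; result 0.
  t6: runs — a6 8->0; t2 16->0; result 0.
  t8: runs — t2 16->0; t6 24->0; result 0.
  t9: runs — t8 16->0; t6 24->0; result 0.

Computations that run: t2, t6, t8, t9 — 4 in total.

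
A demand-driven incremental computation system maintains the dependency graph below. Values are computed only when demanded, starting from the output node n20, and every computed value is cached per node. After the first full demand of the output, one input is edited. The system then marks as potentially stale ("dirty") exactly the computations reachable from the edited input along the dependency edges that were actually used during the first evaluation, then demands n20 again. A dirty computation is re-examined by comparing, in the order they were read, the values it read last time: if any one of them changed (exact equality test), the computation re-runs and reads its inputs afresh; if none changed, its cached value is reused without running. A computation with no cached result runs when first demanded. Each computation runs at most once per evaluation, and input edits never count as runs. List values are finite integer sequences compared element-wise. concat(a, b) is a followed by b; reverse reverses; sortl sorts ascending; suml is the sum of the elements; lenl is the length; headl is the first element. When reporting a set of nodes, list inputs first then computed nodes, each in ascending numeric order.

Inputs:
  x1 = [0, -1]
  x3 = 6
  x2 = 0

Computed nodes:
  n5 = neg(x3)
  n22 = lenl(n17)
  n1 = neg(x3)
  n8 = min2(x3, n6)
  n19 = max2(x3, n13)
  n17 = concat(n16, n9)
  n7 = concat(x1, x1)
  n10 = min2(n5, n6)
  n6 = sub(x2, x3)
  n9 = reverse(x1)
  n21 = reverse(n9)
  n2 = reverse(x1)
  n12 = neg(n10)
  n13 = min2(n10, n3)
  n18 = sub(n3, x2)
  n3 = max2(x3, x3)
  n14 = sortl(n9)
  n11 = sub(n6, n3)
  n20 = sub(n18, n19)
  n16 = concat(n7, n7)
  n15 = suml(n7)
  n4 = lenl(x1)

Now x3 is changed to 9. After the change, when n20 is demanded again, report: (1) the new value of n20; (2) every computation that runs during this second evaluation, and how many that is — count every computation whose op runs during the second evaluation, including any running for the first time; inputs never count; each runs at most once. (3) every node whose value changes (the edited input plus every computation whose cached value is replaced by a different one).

New value of n20: 0.
Computations that run: n3, n5, n6, n10, n13, n18, n19, n20 — 8 in total.
Values that change: x3, n3, n5, n6, n10, n13, n18, n19.

First evaluation (everything demanded from the output):
  n3 = max2(6, 6) = 6
  n5 = neg(6) = -6
  n6 = sub(0, 6) = -6
  n10 = min2(-6, -6) = -6
  n13 = min2(-6, 6) = -6
  n18 = sub(6, 0) = 6
  n19 = max2(6, -6) = 6
  n20 = sub(6, 6) = 0

Propagation after the edit:
  n3: runs — x3 6->9; x3 6->9; result 9.
  n5: runs — x3 6->9; result -9.
  n6: runs — x3 6->9; result -9.
  n10: runs — n5 -6->-9; n6 -6->-9; result -9.
  n13: runs — n10 -6->-9; n3 6->9; result -9.
  n18: runs — n3 6->9; result 9.
  n19: runs — x3 6->9; n13 -6->-9; result 9.
  n20: runs — n18 6->9; n19 6->9; result 0 (same value as before).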